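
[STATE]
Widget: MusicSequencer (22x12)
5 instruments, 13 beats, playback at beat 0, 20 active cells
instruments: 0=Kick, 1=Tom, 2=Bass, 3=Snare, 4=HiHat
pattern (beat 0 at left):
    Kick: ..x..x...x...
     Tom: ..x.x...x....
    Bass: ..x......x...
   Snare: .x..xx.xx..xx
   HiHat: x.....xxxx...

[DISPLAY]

      ▼123456789012   
  Kick··█··█···█···   
   Tom··█·█···█····   
  Bass··█······█···   
 Snare·█··██·██··██   
 HiHat█·····████···   
                      
                      
                      
                      
                      
                      


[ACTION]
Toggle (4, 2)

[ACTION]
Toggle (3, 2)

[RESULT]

      ▼123456789012   
  Kick··█··█···█···   
   Tom··█·█···█····   
  Bass··█······█···   
 Snare·██·██·██··██   
 HiHat█·█···████···   
                      
                      
                      
                      
                      
                      


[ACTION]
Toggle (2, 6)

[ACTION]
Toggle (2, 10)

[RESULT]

      ▼123456789012   
  Kick··█··█···█···   
   Tom··█·█···█····   
  Bass··█···█··██··   
 Snare·██·██·██··██   
 HiHat█·█···████···   
                      
                      
                      
                      
                      
                      


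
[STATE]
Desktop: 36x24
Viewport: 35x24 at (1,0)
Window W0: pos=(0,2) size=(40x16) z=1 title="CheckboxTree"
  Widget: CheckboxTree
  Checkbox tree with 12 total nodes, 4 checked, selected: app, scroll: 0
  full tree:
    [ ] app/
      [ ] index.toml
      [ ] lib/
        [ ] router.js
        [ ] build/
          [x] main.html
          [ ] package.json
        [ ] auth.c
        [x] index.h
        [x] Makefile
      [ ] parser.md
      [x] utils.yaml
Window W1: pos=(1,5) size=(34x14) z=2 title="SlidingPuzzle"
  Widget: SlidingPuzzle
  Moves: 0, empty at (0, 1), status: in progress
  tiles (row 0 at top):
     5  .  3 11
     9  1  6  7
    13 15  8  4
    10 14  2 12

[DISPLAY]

                                   
                                   
━━━━━━━━━━━━━━━━━━━━━━━━━━━━━━━━━━━
 CheckboxTree                      
───────────────────────────────────
┏━━━━━━━━━━━━━━━━━━━━━━━━━━━━━━━━┓ 
┃ SlidingPuzzle                  ┃ 
┠────────────────────────────────┨ 
┃┌────┬────┬────┬────┐           ┃ 
┃│  5 │    │  3 │ 11 │           ┃ 
┃├────┼────┼────┼────┤           ┃ 
┃│  9 │  1 │  6 │  7 │           ┃ 
┃├────┼────┼────┼────┤           ┃ 
┃│ 13 │ 15 │  8 │  4 │           ┃ 
┃├────┼────┼────┼────┤           ┃ 
┃│ 10 │ 14 │  2 │ 12 │           ┃ 
┃└────┴────┴────┴────┘           ┃ 
┃Moves: 0                        ┃━
┗━━━━━━━━━━━━━━━━━━━━━━━━━━━━━━━━┛ 
                                   
                                   
                                   
                                   
                                   


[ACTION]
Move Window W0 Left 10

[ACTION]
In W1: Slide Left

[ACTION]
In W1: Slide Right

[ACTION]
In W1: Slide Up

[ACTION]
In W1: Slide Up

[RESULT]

                                   
                                   
━━━━━━━━━━━━━━━━━━━━━━━━━━━━━━━━━━━
 CheckboxTree                      
───────────────────────────────────
┏━━━━━━━━━━━━━━━━━━━━━━━━━━━━━━━━┓ 
┃ SlidingPuzzle                  ┃ 
┠────────────────────────────────┨ 
┃┌────┬────┬────┬────┐           ┃ 
┃│  5 │  1 │  3 │ 11 │           ┃ 
┃├────┼────┼────┼────┤           ┃ 
┃│  9 │ 15 │  6 │  7 │           ┃ 
┃├────┼────┼────┼────┤           ┃ 
┃│ 13 │    │  8 │  4 │           ┃ 
┃├────┼────┼────┼────┤           ┃ 
┃│ 10 │ 14 │  2 │ 12 │           ┃ 
┃└────┴────┴────┴────┘           ┃ 
┃Moves: 4                        ┃━
┗━━━━━━━━━━━━━━━━━━━━━━━━━━━━━━━━┛ 
                                   
                                   
                                   
                                   
                                   


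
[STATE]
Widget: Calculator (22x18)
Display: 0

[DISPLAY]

                     0
┌───┬───┬───┬───┐     
│ 7 │ 8 │ 9 │ ÷ │     
├───┼───┼───┼───┤     
│ 4 │ 5 │ 6 │ × │     
├───┼───┼───┼───┤     
│ 1 │ 2 │ 3 │ - │     
├───┼───┼───┼───┤     
│ 0 │ . │ = │ + │     
├───┼───┼───┼───┤     
│ C │ MC│ MR│ M+│     
└───┴───┴───┴───┘     
                      
                      
                      
                      
                      
                      


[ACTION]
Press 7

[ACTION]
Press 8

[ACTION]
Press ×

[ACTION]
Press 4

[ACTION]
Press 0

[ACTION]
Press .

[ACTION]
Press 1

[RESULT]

                  40.1
┌───┬───┬───┬───┐     
│ 7 │ 8 │ 9 │ ÷ │     
├───┼───┼───┼───┤     
│ 4 │ 5 │ 6 │ × │     
├───┼───┼───┼───┤     
│ 1 │ 2 │ 3 │ - │     
├───┼───┼───┼───┤     
│ 0 │ . │ = │ + │     
├───┼───┼───┼───┤     
│ C │ MC│ MR│ M+│     
└───┴───┴───┴───┘     
                      
                      
                      
                      
                      
                      


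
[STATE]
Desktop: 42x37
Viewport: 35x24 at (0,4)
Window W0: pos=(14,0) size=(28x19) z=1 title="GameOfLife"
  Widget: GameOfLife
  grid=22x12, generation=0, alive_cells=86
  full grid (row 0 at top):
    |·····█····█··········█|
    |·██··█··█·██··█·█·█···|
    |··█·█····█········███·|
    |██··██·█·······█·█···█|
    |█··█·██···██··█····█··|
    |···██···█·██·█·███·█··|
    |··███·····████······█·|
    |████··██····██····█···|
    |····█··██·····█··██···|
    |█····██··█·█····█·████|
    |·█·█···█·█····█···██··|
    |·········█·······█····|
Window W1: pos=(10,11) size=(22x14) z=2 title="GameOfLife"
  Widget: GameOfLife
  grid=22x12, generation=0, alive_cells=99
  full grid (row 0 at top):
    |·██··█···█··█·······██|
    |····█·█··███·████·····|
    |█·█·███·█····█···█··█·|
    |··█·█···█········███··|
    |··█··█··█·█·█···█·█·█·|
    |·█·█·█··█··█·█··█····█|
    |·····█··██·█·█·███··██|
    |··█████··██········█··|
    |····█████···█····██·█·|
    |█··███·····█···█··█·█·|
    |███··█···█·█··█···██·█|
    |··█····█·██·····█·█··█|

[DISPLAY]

              ┃·····█····█·········
              ┃·██··█··█·██··█·█·█·
              ┃··█·█····█········██
              ┃██··██·█·······█·█··
              ┃█··█·██···██··█····█
              ┃···██···█·██·█·███·█
              ┃··███·····████······
          ┏━━━━━━━━━━━━━━━━━━━━┓·█·
          ┃ GameOfLife         ┃██·
          ┠────────────────────┨·██
          ┃Gen: 0              ┃·██
          ┃···█·█··███·████····┃█··
          ┃·█·███·█····█···█··█┃   
          ┃·█·█···█········███·┃   
          ┃·█··█··█·█·█···█·█·█┃━━━
          ┃█·█·█··█··█·█··█····┃   
          ┃····█··██·█·█·███··█┃   
          ┃·█████··██········█·┃   
          ┃···█████···█····██·█┃   
          ┃··███·····█···█··█·█┃   
          ┗━━━━━━━━━━━━━━━━━━━━┛   
                                   
                                   
                                   


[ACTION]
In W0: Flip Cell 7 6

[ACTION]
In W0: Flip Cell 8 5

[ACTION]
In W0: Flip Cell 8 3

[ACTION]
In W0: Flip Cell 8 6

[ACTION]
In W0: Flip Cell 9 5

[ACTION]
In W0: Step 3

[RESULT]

              ┃·██·██···········█··
              ┃·██··█··········█·█·
              ┃·█·██·█·············
              ┃····██····████······
              ┃·██······███······█·
              ┃·██·····█········█·█
              ┃·········█··█·······
          ┏━━━━━━━━━━━━━━━━━━━━┓··█
          ┃ GameOfLife         ┃··█
          ┠────────────────────┨···
          ┃Gen: 0              ┃···
          ┃···█·█··███·████····┃···
          ┃·█·███·█····█···█··█┃   
          ┃·█·█···█········███·┃   
          ┃·█··█··█·█·█···█·█·█┃━━━
          ┃█·█·█··█··█·█··█····┃   
          ┃····█··██·█·█·███··█┃   
          ┃·█████··██········█·┃   
          ┃···█████···█····██·█┃   
          ┃··███·····█···█··█·█┃   
          ┗━━━━━━━━━━━━━━━━━━━━┛   
                                   
                                   
                                   


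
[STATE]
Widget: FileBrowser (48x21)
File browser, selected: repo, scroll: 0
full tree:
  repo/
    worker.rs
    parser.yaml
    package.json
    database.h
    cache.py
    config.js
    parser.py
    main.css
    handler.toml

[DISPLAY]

> [-] repo/                                     
    worker.rs                                   
    parser.yaml                                 
    package.json                                
    database.h                                  
    cache.py                                    
    config.js                                   
    parser.py                                   
    main.css                                    
    handler.toml                                
                                                
                                                
                                                
                                                
                                                
                                                
                                                
                                                
                                                
                                                
                                                


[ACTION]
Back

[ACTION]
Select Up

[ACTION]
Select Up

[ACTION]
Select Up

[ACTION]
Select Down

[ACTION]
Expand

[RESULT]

  [-] repo/                                     
  > worker.rs                                   
    parser.yaml                                 
    package.json                                
    database.h                                  
    cache.py                                    
    config.js                                   
    parser.py                                   
    main.css                                    
    handler.toml                                
                                                
                                                
                                                
                                                
                                                
                                                
                                                
                                                
                                                
                                                
                                                


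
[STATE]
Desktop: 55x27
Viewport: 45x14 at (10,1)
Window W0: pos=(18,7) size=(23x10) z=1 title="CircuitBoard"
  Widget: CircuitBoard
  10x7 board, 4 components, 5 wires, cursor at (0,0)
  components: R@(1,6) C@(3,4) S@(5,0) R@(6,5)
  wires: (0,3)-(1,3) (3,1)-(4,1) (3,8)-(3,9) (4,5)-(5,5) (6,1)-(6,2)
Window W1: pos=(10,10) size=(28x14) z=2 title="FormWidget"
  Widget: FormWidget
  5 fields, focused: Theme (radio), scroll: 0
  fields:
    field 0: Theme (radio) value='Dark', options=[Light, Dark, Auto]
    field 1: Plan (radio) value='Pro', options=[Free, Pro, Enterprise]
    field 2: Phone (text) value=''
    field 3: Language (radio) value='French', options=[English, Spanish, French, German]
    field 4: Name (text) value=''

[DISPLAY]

                                             
                                             
                                             
                                             
                                             
                                             
        ┏━━━━━━━━━━━━━━━━━━━━━┓              
        ┃ CircuitBoard        ┃              
        ┠─────────────────────┨              
┏━━━━━━━━━━━━━━━━━━━━━━━━━━┓8 ┃              
┃ FormWidget               ┃  ┃              
┠──────────────────────────┨  ┃              
┃> Theme:      ( ) Light  (┃  ┃              
┃  Plan:       ( ) Free  (●┃  ┃              


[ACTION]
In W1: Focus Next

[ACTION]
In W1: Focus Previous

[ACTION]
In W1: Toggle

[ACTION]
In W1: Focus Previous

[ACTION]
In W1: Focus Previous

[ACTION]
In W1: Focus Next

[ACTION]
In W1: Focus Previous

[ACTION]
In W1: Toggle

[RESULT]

                                             
                                             
                                             
                                             
                                             
                                             
        ┏━━━━━━━━━━━━━━━━━━━━━┓              
        ┃ CircuitBoard        ┃              
        ┠─────────────────────┨              
┏━━━━━━━━━━━━━━━━━━━━━━━━━━┓8 ┃              
┃ FormWidget               ┃  ┃              
┠──────────────────────────┨  ┃              
┃  Theme:      ( ) Light  (┃  ┃              
┃  Plan:       ( ) Free  (●┃  ┃              


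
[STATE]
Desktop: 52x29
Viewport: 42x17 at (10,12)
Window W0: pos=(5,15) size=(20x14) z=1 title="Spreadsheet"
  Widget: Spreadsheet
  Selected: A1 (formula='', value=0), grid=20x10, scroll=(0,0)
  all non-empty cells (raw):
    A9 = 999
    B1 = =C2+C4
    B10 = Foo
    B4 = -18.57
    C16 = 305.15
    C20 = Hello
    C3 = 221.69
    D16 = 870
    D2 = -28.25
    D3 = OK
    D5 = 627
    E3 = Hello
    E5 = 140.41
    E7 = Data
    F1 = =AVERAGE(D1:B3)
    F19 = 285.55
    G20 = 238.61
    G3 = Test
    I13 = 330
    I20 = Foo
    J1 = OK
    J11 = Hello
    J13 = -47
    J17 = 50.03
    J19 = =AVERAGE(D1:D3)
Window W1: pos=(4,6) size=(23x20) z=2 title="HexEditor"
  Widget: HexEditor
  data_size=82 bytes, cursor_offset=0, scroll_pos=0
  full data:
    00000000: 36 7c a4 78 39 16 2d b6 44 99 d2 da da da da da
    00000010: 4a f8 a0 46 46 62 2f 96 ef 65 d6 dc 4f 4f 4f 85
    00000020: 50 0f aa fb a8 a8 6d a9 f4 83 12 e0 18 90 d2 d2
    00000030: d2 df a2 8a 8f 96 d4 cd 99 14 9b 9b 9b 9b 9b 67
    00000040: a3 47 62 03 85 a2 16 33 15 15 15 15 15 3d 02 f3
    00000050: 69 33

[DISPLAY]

030  d2 df a2 8a┃                         
040  a3 47 62 03┃                         
050  69 33      ┃                         
                ┃                         
                ┃                         
                ┃                         
                ┃                         
                ┃                         
                ┃                         
                ┃                         
                ┃                         
                ┃                         
                ┃                         
━━━━━━━━━━━━━━━━┛                         
       0      ┃                           
       0      ┃                           
━━━━━━━━━━━━━━┛                           


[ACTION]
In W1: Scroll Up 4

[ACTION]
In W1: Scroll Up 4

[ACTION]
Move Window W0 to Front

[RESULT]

030  d2 df a2 8a┃                         
040  a3 47 62 03┃                         
050  69 33      ┃                         
━━━━━━━━━━━━━━┓ ┃                         
eadsheet      ┃ ┃                         
──────────────┨ ┃                         
              ┃ ┃                         
   A       B  ┃ ┃                         
--------------┃ ┃                         
     [0]      ┃ ┃                         
       0      ┃ ┃                         
       0      ┃ ┃                         
       0  -18.┃ ┃                         
       0      ┃━┛                         
       0      ┃                           
       0      ┃                           
━━━━━━━━━━━━━━┛                           


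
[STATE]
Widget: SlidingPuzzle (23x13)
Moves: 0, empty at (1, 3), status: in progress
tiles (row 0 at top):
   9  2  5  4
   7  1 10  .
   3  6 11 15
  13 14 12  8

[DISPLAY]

┌────┬────┬────┬────┐  
│  9 │  2 │  5 │  4 │  
├────┼────┼────┼────┤  
│  7 │  1 │ 10 │    │  
├────┼────┼────┼────┤  
│  3 │  6 │ 11 │ 15 │  
├────┼────┼────┼────┤  
│ 13 │ 14 │ 12 │  8 │  
└────┴────┴────┴────┘  
Moves: 0               
                       
                       
                       


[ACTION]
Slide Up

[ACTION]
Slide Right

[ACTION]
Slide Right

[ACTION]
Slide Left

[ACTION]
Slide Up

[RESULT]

┌────┬────┬────┬────┐  
│  9 │  2 │  5 │  4 │  
├────┼────┼────┼────┤  
│  7 │  1 │ 10 │ 15 │  
├────┼────┼────┼────┤  
│  3 │  6 │ 12 │ 11 │  
├────┼────┼────┼────┤  
│ 13 │ 14 │    │  8 │  
└────┴────┴────┴────┘  
Moves: 5               
                       
                       
                       


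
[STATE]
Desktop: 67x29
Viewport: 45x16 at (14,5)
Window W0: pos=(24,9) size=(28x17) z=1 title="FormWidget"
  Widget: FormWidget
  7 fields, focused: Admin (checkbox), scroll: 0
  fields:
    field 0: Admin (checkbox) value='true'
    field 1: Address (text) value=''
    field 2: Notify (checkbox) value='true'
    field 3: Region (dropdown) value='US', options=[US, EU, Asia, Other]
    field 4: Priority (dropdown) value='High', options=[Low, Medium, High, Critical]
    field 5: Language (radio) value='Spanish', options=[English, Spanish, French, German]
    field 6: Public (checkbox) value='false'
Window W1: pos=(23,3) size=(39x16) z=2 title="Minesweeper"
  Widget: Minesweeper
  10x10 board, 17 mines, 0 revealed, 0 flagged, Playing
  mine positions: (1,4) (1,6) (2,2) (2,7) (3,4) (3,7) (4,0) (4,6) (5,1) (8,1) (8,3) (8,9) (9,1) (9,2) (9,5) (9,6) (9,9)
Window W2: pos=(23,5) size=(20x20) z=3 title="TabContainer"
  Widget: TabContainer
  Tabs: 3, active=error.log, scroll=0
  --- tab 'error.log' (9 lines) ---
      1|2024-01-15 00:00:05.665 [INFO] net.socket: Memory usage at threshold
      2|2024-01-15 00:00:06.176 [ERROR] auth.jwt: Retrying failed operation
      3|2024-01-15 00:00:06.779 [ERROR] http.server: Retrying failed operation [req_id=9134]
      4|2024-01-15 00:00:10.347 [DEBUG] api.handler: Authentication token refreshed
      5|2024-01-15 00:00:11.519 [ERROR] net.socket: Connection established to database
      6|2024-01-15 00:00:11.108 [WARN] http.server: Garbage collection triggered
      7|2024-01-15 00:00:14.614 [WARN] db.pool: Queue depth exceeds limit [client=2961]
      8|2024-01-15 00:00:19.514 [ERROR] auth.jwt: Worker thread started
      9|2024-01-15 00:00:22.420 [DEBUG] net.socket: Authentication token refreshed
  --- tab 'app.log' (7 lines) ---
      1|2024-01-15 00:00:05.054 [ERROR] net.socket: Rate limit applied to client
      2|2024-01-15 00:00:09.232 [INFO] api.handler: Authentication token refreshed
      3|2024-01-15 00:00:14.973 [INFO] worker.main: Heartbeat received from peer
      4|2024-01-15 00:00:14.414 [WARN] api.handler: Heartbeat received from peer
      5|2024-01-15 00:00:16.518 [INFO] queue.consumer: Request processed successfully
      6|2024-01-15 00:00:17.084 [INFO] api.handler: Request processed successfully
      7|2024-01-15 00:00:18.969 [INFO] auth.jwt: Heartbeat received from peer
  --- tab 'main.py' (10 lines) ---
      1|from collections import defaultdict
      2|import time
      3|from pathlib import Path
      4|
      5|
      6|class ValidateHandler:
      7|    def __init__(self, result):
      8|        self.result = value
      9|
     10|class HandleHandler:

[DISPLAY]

         ┏━━━━━━━━━━━━━━━━━━┓────────────────
         ┃ TabContainer     ┃                
         ┠──────────────────┨                
         ┃[error.log]│ app.l┃                
         ┃──────────────────┃                
         ┃2024-01-15 00:00:0┃                
         ┃2024-01-15 00:00:0┃                
         ┃2024-01-15 00:00:0┃                
         ┃2024-01-15 00:00:1┃                
         ┃2024-01-15 00:00:1┃                
         ┃2024-01-15 00:00:1┃                
         ┃2024-01-15 00:00:1┃                
         ┃2024-01-15 00:00:1┃                
         ┃2024-01-15 00:00:2┃━━━━━━━━━━━━━━━━
         ┃                  ┃        ┃       
         ┃                  ┃        ┃       


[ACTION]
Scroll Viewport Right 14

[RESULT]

 ┏━━━━━━━━━━━━━━━━━━┓──────────────────┨     
 ┃ TabContainer     ┃                  ┃     
 ┠──────────────────┨                  ┃     
 ┃[error.log]│ app.l┃                  ┃     
 ┃──────────────────┃                  ┃     
 ┃2024-01-15 00:00:0┃                  ┃     
 ┃2024-01-15 00:00:0┃                  ┃     
 ┃2024-01-15 00:00:0┃                  ┃     
 ┃2024-01-15 00:00:1┃                  ┃     
 ┃2024-01-15 00:00:1┃                  ┃     
 ┃2024-01-15 00:00:1┃                  ┃     
 ┃2024-01-15 00:00:1┃                  ┃     
 ┃2024-01-15 00:00:1┃                  ┃     
 ┃2024-01-15 00:00:2┃━━━━━━━━━━━━━━━━━━┛     
 ┃                  ┃        ┃               
 ┃                  ┃        ┃               


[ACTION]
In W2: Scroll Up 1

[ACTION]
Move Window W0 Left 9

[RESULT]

 ┏━━━━━━━━━━━━━━━━━━┓──────────────────┨     
 ┃ TabContainer     ┃                  ┃     
 ┠──────────────────┨                  ┃     
 ┃[error.log]│ app.l┃                  ┃     
━┃──────────────────┃                  ┃     
i┃2024-01-15 00:00:0┃                  ┃     
─┃2024-01-15 00:00:0┃                  ┃     
n┃2024-01-15 00:00:0┃                  ┃     
e┃2024-01-15 00:00:1┃                  ┃     
f┃2024-01-15 00:00:1┃                  ┃     
o┃2024-01-15 00:00:1┃                  ┃     
r┃2024-01-15 00:00:1┃                  ┃     
u┃2024-01-15 00:00:1┃                  ┃     
i┃2024-01-15 00:00:2┃━━━━━━━━━━━━━━━━━━┛     
 ┃                  ┃                        
 ┃                  ┃                        


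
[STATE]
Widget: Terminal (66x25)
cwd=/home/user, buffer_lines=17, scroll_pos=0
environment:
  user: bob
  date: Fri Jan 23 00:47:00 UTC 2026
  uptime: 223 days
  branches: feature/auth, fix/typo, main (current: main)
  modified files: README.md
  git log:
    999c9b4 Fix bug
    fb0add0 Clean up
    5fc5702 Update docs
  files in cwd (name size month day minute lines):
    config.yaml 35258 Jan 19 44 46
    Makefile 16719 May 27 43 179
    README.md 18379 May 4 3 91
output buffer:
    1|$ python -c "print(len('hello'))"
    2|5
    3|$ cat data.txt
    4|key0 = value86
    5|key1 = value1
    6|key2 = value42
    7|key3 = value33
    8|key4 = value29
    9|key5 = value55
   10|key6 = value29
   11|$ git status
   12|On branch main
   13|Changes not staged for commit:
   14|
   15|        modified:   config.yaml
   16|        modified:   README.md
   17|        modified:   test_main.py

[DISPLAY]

$ python -c "print(len('hello'))"                                 
5                                                                 
$ cat data.txt                                                    
key0 = value86                                                    
key1 = value1                                                     
key2 = value42                                                    
key3 = value33                                                    
key4 = value29                                                    
key5 = value55                                                    
key6 = value29                                                    
$ git status                                                      
On branch main                                                    
Changes not staged for commit:                                    
                                                                  
        modified:   config.yaml                                   
        modified:   README.md                                     
        modified:   test_main.py                                  
$ █                                                               
                                                                  
                                                                  
                                                                  
                                                                  
                                                                  
                                                                  
                                                                  


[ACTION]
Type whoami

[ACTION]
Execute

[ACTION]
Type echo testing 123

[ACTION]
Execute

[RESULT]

$ python -c "print(len('hello'))"                                 
5                                                                 
$ cat data.txt                                                    
key0 = value86                                                    
key1 = value1                                                     
key2 = value42                                                    
key3 = value33                                                    
key4 = value29                                                    
key5 = value55                                                    
key6 = value29                                                    
$ git status                                                      
On branch main                                                    
Changes not staged for commit:                                    
                                                                  
        modified:   config.yaml                                   
        modified:   README.md                                     
        modified:   test_main.py                                  
$ whoami                                                          
bob                                                               
$ echo testing 123                                                
testing 123                                                       
$ █                                                               
                                                                  
                                                                  
                                                                  


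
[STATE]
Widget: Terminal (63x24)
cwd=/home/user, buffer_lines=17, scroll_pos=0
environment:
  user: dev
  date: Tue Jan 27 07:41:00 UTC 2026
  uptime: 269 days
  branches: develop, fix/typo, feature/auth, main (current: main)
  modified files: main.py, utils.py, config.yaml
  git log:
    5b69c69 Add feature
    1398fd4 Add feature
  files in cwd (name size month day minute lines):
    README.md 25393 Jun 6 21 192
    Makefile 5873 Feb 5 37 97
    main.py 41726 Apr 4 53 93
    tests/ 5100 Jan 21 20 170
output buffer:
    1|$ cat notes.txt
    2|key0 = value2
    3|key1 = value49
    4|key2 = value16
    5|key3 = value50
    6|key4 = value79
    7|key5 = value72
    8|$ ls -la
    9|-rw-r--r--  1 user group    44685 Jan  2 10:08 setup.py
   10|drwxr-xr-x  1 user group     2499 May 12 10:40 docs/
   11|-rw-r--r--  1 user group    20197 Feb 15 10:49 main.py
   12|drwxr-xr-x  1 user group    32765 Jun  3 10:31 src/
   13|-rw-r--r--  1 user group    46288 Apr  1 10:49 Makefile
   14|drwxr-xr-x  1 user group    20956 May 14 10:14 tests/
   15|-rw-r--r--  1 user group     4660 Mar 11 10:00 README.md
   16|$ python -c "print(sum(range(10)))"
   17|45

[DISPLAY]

$ cat notes.txt                                                
key0 = value2                                                  
key1 = value49                                                 
key2 = value16                                                 
key3 = value50                                                 
key4 = value79                                                 
key5 = value72                                                 
$ ls -la                                                       
-rw-r--r--  1 user group    44685 Jan  2 10:08 setup.py        
drwxr-xr-x  1 user group     2499 May 12 10:40 docs/           
-rw-r--r--  1 user group    20197 Feb 15 10:49 main.py         
drwxr-xr-x  1 user group    32765 Jun  3 10:31 src/            
-rw-r--r--  1 user group    46288 Apr  1 10:49 Makefile        
drwxr-xr-x  1 user group    20956 May 14 10:14 tests/          
-rw-r--r--  1 user group     4660 Mar 11 10:00 README.md       
$ python -c "print(sum(range(10)))"                            
45                                                             
$ █                                                            
                                                               
                                                               
                                                               
                                                               
                                                               
                                                               


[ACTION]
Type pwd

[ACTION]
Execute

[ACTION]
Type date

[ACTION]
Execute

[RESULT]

$ cat notes.txt                                                
key0 = value2                                                  
key1 = value49                                                 
key2 = value16                                                 
key3 = value50                                                 
key4 = value79                                                 
key5 = value72                                                 
$ ls -la                                                       
-rw-r--r--  1 user group    44685 Jan  2 10:08 setup.py        
drwxr-xr-x  1 user group     2499 May 12 10:40 docs/           
-rw-r--r--  1 user group    20197 Feb 15 10:49 main.py         
drwxr-xr-x  1 user group    32765 Jun  3 10:31 src/            
-rw-r--r--  1 user group    46288 Apr  1 10:49 Makefile        
drwxr-xr-x  1 user group    20956 May 14 10:14 tests/          
-rw-r--r--  1 user group     4660 Mar 11 10:00 README.md       
$ python -c "print(sum(range(10)))"                            
45                                                             
$ pwd                                                          
/home/user                                                     
$ date                                                         
Tue Jan 27 07:41:00 UTC 2026                                   
$ █                                                            
                                                               
                                                               


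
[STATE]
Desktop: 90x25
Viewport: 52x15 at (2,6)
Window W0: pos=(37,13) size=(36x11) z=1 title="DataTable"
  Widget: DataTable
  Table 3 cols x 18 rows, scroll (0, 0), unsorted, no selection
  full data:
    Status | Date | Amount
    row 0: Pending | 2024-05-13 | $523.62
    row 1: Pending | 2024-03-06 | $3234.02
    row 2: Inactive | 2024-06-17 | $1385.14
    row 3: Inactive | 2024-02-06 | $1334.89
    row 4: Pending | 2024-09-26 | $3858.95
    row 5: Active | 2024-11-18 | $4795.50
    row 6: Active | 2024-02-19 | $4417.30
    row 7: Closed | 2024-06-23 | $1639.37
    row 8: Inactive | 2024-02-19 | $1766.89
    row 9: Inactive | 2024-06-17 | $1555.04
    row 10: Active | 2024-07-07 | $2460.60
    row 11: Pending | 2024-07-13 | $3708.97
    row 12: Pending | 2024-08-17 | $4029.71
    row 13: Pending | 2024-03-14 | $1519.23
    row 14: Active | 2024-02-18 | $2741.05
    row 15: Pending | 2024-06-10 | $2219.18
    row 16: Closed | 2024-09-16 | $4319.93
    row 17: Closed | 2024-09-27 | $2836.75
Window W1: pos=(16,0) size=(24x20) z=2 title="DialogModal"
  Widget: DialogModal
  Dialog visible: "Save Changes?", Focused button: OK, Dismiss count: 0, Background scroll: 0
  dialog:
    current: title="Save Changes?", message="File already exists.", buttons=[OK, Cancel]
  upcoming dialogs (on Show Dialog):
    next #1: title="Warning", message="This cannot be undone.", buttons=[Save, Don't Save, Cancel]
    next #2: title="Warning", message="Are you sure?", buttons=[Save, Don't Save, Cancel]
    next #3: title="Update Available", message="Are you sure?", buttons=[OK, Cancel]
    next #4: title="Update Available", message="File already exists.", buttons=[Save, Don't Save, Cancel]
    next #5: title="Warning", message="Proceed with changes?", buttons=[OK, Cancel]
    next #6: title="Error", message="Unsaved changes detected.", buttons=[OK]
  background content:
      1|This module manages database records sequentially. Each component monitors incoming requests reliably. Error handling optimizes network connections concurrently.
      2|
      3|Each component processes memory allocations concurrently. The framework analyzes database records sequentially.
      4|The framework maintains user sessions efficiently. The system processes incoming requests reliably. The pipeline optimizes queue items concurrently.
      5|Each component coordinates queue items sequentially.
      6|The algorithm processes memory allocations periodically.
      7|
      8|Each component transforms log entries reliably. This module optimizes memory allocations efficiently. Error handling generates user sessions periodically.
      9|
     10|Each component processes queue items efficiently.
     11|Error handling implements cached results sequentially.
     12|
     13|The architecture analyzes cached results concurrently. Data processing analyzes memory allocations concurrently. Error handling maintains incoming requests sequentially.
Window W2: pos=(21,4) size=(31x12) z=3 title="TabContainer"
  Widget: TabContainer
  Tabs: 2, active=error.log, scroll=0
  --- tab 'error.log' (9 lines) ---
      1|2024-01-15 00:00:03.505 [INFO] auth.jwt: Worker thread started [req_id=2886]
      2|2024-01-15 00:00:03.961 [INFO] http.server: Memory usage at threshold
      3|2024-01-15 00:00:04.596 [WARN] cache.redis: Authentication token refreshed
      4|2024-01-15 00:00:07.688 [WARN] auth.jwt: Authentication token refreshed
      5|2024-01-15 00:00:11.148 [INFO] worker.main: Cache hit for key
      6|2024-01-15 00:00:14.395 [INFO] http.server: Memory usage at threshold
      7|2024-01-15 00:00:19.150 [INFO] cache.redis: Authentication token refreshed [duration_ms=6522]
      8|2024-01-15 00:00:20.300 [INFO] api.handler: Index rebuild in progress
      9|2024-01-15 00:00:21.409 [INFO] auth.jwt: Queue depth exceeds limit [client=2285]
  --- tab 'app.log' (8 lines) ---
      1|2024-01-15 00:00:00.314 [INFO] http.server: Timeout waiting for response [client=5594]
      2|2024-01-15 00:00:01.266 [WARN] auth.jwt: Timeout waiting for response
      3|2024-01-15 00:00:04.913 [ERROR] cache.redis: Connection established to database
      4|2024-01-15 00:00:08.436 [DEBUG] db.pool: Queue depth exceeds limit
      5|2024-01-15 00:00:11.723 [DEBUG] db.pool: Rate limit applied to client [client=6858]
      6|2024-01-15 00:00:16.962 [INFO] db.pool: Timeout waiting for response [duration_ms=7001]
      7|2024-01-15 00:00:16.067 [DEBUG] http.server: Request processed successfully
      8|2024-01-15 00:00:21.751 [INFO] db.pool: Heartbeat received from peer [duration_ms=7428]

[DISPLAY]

              ┃The ┠─────────────────────────────┨  
              ┃Each┃[error.log]│ app.log         ┃  
              ┃Th┌─┃─────────────────────────────┃  
              ┃  │ ┃2024-01-15 00:00:03.505 [INFO┃  
              ┃Ea│F┃2024-01-15 00:00:03.961 [INFO┃  
              ┃  │ ┃2024-01-15 00:00:04.596 [WARN┃  
              ┃Ea└─┃2024-01-15 00:00:07.688 [WARN┃  
              ┃Erro┃2024-01-15 00:00:11.148 [INFO┃━━
              ┃    ┃2024-01-15 00:00:14.395 [INFO┃  
              ┃The ┗━━━━━━━━━━━━━━━━━━━━━━━━━━━━━┛──
              ┃                      ┃atus  │Date   
              ┃                      ┃──────┼───────
              ┃                      ┃nding │2024-05
              ┗━━━━━━━━━━━━━━━━━━━━━━┛nding │2024-03
                                   ┃Inactive│2024-06


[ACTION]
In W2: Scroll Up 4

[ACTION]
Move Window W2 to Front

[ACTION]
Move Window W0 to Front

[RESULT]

              ┃The ┠─────────────────────────────┨  
              ┃Each┃[error.log]│ app.log         ┃  
              ┃Th┌─┃─────────────────────────────┃  
              ┃  │ ┃2024-01-15 00:00:03.505 [INFO┃  
              ┃Ea│F┃2024-01-15 00:00:03.961 [INFO┃  
              ┃  │ ┃2024-01-15 00:00:04.596 [WARN┃  
              ┃Ea└─┃2024-01-15 00:00:07.688 [WARN┃  
              ┃Erro┃2024-01-15 00:0┏━━━━━━━━━━━━━━━━
              ┃    ┃2024-01-15 00:0┃ DataTable      
              ┃The ┗━━━━━━━━━━━━━━━┠────────────────
              ┃                    ┃Status  │Date   
              ┃                    ┃────────┼───────
              ┃                    ┃Pending │2024-05
              ┗━━━━━━━━━━━━━━━━━━━━┃Pending │2024-03
                                   ┃Inactive│2024-06
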